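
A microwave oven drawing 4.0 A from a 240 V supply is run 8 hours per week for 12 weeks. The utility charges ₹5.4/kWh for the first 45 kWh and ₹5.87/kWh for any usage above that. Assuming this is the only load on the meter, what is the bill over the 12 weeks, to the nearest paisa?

Power = 4.0 A × 240 V = 960 W = 0.96 kW
Runtime = 8 h/week × 12 weeks = 96 h
Energy = 0.96 kW × 96 h = 92.16 kWh
Tier 1 (0–45 kWh): 45 × ₹5.4 = ₹243
Above 45 kWh: 47.16 × ₹5.87 = ₹276.8292
Bill = ₹519.83

₹519.83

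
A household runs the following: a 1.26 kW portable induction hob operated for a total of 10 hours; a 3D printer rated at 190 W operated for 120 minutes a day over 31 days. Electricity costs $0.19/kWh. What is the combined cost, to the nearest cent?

$4.63

portable induction hob: 1.26 kW × 10 h = 12.6 kWh
3D printer: Runtime = 120 min × 31 = 3720 min = 62 h
3D printer: 0.19 kW × 62 h = 11.78 kWh
Total energy = 24.38 kWh
Cost = 24.38 × $0.19 = $4.63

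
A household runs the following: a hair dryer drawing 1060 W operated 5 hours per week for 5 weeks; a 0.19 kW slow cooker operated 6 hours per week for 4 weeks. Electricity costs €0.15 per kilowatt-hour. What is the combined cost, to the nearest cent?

€4.66

hair dryer: Runtime = 5 h/week × 5 weeks = 25 h
hair dryer: 1.06 kW × 25 h = 26.5 kWh
slow cooker: Runtime = 6 h/week × 4 weeks = 24 h
slow cooker: 0.19 kW × 24 h = 4.56 kWh
Total energy = 31.06 kWh
Cost = 31.06 × €0.15 = €4.66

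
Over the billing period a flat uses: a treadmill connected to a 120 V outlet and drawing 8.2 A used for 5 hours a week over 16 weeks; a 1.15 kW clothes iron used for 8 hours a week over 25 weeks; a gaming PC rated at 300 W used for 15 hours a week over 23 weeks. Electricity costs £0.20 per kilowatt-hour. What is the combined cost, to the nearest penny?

£82.44

treadmill: Power = 8.2 A × 120 V = 984 W = 0.984 kW
treadmill: Runtime = 5 h/week × 16 weeks = 80 h
treadmill: 0.984 kW × 80 h = 78.72 kWh
clothes iron: Runtime = 8 h/week × 25 weeks = 200 h
clothes iron: 1.15 kW × 200 h = 230 kWh
gaming PC: Runtime = 15 h/week × 23 weeks = 345 h
gaming PC: 0.3 kW × 345 h = 103.5 kWh
Total energy = 412.22 kWh
Cost = 412.22 × £0.20 = £82.44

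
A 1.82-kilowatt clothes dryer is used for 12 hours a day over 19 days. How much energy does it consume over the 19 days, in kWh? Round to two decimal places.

Runtime = 12 h/day × 19 days = 228 h
Energy = 1.82 kW × 228 h = 414.96 kWh

414.96 kWh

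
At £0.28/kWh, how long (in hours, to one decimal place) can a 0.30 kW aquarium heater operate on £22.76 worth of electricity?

271.0 h

Energy available = £22.76 ÷ £0.28/kWh = 81.2857 kWh
Hours = 81.2857 kWh ÷ 0.3 kW = 271.0 h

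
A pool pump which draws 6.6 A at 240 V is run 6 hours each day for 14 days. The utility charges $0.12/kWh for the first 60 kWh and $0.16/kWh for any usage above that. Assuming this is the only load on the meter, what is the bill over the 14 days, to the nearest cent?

Power = 6.6 A × 240 V = 1584 W = 1.584 kW
Runtime = 6 h/day × 14 days = 84 h
Energy = 1.584 kW × 84 h = 133.056 kWh
Tier 1 (0–60 kWh): 60 × $0.12 = $7.2
Above 60 kWh: 73.056 × $0.16 = $11.68896
Bill = $18.89

$18.89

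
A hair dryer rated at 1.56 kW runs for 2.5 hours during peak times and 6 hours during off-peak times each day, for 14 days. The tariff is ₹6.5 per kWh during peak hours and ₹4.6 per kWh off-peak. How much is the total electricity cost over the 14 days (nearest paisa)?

₹957.68

Peak energy = 1.56 kW × 2.5 h × 14 = 54.6 kWh
Off-peak energy = 1.56 kW × 6 h × 14 = 131.04 kWh
Cost = 54.6 × ₹6.5 + 131.04 × ₹4.6 = ₹354.9 + ₹602.784 = ₹957.68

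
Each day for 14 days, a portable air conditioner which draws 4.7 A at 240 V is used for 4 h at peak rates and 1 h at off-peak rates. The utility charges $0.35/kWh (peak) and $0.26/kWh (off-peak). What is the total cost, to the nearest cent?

Power = 4.7 A × 240 V = 1128 W = 1.128 kW
Peak energy = 1.128 kW × 4 h × 14 = 63.168 kWh
Off-peak energy = 1.128 kW × 1 h × 14 = 15.792 kWh
Cost = 63.168 × $0.35 + 15.792 × $0.26 = $22.1088 + $4.10592 = $26.21

$26.21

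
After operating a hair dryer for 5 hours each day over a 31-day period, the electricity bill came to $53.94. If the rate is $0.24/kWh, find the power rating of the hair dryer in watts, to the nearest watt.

1450 W

Energy = $53.94 ÷ $0.24/kWh = 224.75 kWh
Runtime = 5 h/day × 31 days = 155 h
Power = 224.75 kWh ÷ 155 h = 1.45 kW = 1450 W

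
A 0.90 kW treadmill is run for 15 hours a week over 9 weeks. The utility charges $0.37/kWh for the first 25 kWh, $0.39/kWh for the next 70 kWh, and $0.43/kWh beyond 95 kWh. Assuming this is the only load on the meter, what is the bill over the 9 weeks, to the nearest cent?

Runtime = 15 h/week × 9 weeks = 135 h
Energy = 0.9 kW × 135 h = 121.5 kWh
Tier 1 (0–25 kWh): 25 × $0.37 = $9.25
Tier 2 (25–95 kWh): 70 × $0.39 = $27.3
Above 95 kWh: 26.5 × $0.43 = $11.395
Bill = $47.95

$47.95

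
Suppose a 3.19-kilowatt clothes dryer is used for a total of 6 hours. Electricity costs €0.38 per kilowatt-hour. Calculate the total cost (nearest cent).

Energy = 3.19 kW × 6 h = 19.14 kWh
Cost = 19.14 kWh × €0.38/kWh = €7.27

€7.27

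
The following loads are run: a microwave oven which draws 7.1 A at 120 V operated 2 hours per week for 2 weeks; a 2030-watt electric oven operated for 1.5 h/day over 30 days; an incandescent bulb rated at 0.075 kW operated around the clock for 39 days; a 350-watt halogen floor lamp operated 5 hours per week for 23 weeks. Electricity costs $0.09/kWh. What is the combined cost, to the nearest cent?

microwave oven: Power = 7.1 A × 120 V = 852 W = 0.852 kW
microwave oven: Runtime = 2 h/week × 2 weeks = 4 h
microwave oven: 0.852 kW × 4 h = 3.408 kWh
electric oven: Runtime = 1.5 h/day × 30 days = 45 h
electric oven: 2.03 kW × 45 h = 91.35 kWh
incandescent bulb: Runtime = 24 h × 39 = 936 h
incandescent bulb: 0.075 kW × 936 h = 70.2 kWh
halogen floor lamp: Runtime = 5 h/week × 23 weeks = 115 h
halogen floor lamp: 0.35 kW × 115 h = 40.25 kWh
Total energy = 205.208 kWh
Cost = 205.208 × $0.09 = $18.47

$18.47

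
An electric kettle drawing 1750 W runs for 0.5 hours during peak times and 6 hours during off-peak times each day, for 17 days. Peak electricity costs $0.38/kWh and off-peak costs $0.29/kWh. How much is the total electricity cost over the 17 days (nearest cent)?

$57.42

Peak energy = 1.75 kW × 0.5 h × 17 = 14.875 kWh
Off-peak energy = 1.75 kW × 6 h × 17 = 178.5 kWh
Cost = 14.875 × $0.38 + 178.5 × $0.29 = $5.6525 + $51.765 = $57.42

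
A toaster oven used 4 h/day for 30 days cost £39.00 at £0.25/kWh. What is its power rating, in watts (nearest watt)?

1300 W

Energy = £39.00 ÷ £0.25/kWh = 156 kWh
Runtime = 4 h/day × 30 days = 120 h
Power = 156 kWh ÷ 120 h = 1.3 kW = 1300 W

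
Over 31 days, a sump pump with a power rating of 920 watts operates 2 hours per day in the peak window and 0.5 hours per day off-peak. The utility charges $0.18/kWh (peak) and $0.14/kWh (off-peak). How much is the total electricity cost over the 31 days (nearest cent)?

Peak energy = 0.92 kW × 2 h × 31 = 57.04 kWh
Off-peak energy = 0.92 kW × 0.5 h × 31 = 14.26 kWh
Cost = 57.04 × $0.18 + 14.26 × $0.14 = $10.2672 + $1.9964 = $12.26

$12.26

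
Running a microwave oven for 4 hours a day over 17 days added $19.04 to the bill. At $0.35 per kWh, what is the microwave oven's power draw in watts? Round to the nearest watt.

800 W

Energy = $19.04 ÷ $0.35/kWh = 54.4 kWh
Runtime = 4 h/day × 17 days = 68 h
Power = 54.4 kWh ÷ 68 h = 0.8 kW = 800 W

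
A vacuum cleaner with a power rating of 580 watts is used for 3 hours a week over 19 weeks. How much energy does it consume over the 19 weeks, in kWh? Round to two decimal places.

Runtime = 3 h/week × 19 weeks = 57 h
Energy = 0.58 kW × 57 h = 33.06 kWh

33.06 kWh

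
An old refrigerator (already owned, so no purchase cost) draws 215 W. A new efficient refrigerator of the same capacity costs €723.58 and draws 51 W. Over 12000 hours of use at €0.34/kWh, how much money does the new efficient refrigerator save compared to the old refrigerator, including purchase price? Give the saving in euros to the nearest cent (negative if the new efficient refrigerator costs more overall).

-€54.46

old refrigerator: €0.00 + (215/1000) kW × 12000 h × €0.34 = €0.00 + €877.2 = €877.2
new efficient refrigerator: €723.58 + (51/1000) kW × 12000 h × €0.34 = €723.58 + €208.08 = €931.66
Saving = €877.2 − €931.66 = −€54.46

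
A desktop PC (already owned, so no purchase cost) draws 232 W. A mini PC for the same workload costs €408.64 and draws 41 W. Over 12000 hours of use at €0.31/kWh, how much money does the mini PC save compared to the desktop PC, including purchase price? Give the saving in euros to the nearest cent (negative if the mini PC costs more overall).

€301.88

desktop PC: €0.00 + (232/1000) kW × 12000 h × €0.31 = €0.00 + €863.04 = €863.04
mini PC: €408.64 + (41/1000) kW × 12000 h × €0.31 = €408.64 + €152.52 = €561.16
Saving = €863.04 − €561.16 = €301.88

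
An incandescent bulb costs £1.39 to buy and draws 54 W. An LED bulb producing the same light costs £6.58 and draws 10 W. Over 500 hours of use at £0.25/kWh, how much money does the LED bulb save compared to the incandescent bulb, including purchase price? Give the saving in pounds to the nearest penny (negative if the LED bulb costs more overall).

£0.31

incandescent bulb: £1.39 + (54/1000) kW × 500 h × £0.25 = £1.39 + £6.75 = £8.14
LED bulb: £6.58 + (10/1000) kW × 500 h × £0.25 = £6.58 + £1.25 = £7.83
Saving = £8.14 − £7.83 = £0.31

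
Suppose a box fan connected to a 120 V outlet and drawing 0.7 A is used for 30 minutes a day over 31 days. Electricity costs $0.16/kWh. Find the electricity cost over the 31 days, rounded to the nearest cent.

$0.21

Power = 0.7 A × 120 V = 84 W = 0.084 kW
Runtime = 30 min × 31 = 930 min = 15.5 h
Energy = 0.084 kW × 15.5 h = 1.302 kWh
Cost = 1.302 kWh × $0.16/kWh = $0.21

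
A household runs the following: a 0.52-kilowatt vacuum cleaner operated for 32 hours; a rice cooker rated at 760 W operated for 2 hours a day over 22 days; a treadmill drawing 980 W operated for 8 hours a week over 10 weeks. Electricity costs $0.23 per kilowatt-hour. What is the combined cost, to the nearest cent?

$29.55

vacuum cleaner: 0.52 kW × 32 h = 16.64 kWh
rice cooker: Runtime = 2 h/day × 22 days = 44 h
rice cooker: 0.76 kW × 44 h = 33.44 kWh
treadmill: Runtime = 8 h/week × 10 weeks = 80 h
treadmill: 0.98 kW × 80 h = 78.4 kWh
Total energy = 128.48 kWh
Cost = 128.48 × $0.23 = $29.55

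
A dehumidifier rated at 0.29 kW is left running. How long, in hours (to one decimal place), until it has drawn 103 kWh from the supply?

Hours = 103 kWh ÷ 0.29 kW = 355.2 h

355.2 h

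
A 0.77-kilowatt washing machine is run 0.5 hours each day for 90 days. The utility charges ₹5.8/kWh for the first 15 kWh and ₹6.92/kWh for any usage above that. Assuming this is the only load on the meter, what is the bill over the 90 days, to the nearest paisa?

₹222.98

Runtime = 0.5 h/day × 90 days = 45 h
Energy = 0.77 kW × 45 h = 34.65 kWh
Tier 1 (0–15 kWh): 15 × ₹5.8 = ₹87
Above 15 kWh: 19.65 × ₹6.92 = ₹135.978
Bill = ₹222.98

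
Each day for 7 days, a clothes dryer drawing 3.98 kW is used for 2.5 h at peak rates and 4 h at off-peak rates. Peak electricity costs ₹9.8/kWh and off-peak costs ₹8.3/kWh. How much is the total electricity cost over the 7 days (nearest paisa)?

₹1607.52

Peak energy = 3.98 kW × 2.5 h × 7 = 69.65 kWh
Off-peak energy = 3.98 kW × 4 h × 7 = 111.44 kWh
Cost = 69.65 × ₹9.8 + 111.44 × ₹8.3 = ₹682.57 + ₹924.952 = ₹1607.52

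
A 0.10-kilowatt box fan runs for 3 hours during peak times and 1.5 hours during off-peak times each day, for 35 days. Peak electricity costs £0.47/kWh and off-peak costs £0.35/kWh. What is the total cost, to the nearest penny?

Peak energy = 0.1 kW × 3 h × 35 = 10.5 kWh
Off-peak energy = 0.1 kW × 1.5 h × 35 = 5.25 kWh
Cost = 10.5 × £0.47 + 5.25 × £0.35 = £4.935 + £1.8375 = £6.77

£6.77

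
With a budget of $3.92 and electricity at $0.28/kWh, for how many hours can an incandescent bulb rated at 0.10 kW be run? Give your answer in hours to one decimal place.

140.0 h

Energy available = $3.92 ÷ $0.28/kWh = 14 kWh
Hours = 14 kWh ÷ 0.1 kW = 140.0 h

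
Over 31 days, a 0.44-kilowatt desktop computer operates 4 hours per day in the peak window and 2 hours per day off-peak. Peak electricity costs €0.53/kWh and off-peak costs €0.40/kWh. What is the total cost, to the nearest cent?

€39.83

Peak energy = 0.44 kW × 4 h × 31 = 54.56 kWh
Off-peak energy = 0.44 kW × 2 h × 31 = 27.28 kWh
Cost = 54.56 × €0.53 + 27.28 × €0.40 = €28.9168 + €10.912 = €39.83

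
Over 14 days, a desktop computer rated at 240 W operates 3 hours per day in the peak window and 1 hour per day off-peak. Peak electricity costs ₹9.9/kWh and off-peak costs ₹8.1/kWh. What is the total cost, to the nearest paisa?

Peak energy = 0.24 kW × 3 h × 14 = 10.08 kWh
Off-peak energy = 0.24 kW × 1 h × 14 = 3.36 kWh
Cost = 10.08 × ₹9.9 + 3.36 × ₹8.1 = ₹99.792 + ₹27.216 = ₹127.01

₹127.01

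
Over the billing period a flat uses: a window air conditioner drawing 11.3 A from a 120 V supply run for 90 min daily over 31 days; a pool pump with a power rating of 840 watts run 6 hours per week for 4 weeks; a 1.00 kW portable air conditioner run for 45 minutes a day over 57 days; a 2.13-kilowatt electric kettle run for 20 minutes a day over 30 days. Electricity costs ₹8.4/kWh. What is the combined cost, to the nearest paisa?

window air conditioner: Power = 11.3 A × 120 V = 1356 W = 1.356 kW
window air conditioner: Runtime = 90 min × 31 = 2790 min = 46.5 h
window air conditioner: 1.356 kW × 46.5 h = 63.054 kWh
pool pump: Runtime = 6 h/week × 4 weeks = 24 h
pool pump: 0.84 kW × 24 h = 20.16 kWh
portable air conditioner: Runtime = 45 min × 57 = 2565 min = 42.75 h
portable air conditioner: 1 kW × 42.75 h = 42.75 kWh
electric kettle: Runtime = 20 min × 30 = 600 min = 10 h
electric kettle: 2.13 kW × 10 h = 21.3 kWh
Total energy = 147.264 kWh
Cost = 147.264 × ₹8.4 = ₹1237.02

₹1237.02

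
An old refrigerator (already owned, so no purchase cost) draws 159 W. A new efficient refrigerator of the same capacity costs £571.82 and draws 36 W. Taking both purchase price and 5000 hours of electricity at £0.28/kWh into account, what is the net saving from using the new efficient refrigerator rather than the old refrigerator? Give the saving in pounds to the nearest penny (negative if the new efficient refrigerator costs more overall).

old refrigerator: £0.00 + (159/1000) kW × 5000 h × £0.28 = £0.00 + £222.6 = £222.6
new efficient refrigerator: £571.82 + (36/1000) kW × 5000 h × £0.28 = £571.82 + £50.4 = £622.22
Saving = £222.6 − £622.22 = −£399.62

-£399.62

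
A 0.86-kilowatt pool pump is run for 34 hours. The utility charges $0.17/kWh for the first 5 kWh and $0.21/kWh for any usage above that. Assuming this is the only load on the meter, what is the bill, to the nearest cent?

$5.94

Energy = 0.86 kW × 34 h = 29.24 kWh
Tier 1 (0–5 kWh): 5 × $0.17 = $0.85
Above 5 kWh: 24.24 × $0.21 = $5.0904
Bill = $5.94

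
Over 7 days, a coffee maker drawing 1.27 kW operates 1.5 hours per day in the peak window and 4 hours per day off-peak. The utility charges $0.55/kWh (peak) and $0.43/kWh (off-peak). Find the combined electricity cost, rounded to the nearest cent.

$22.63

Peak energy = 1.27 kW × 1.5 h × 7 = 13.335 kWh
Off-peak energy = 1.27 kW × 4 h × 7 = 35.56 kWh
Cost = 13.335 × $0.55 + 35.56 × $0.43 = $7.33425 + $15.2908 = $22.63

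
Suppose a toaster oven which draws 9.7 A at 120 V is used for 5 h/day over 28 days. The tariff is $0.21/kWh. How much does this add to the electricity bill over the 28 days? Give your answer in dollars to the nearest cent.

Power = 9.7 A × 120 V = 1164 W = 1.164 kW
Runtime = 5 h/day × 28 days = 140 h
Energy = 1.164 kW × 140 h = 162.96 kWh
Cost = 162.96 kWh × $0.21/kWh = $34.22

$34.22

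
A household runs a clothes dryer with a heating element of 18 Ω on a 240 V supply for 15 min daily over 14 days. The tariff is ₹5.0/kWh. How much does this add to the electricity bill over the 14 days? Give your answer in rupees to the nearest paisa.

Power = V²/R = 240²/18 = 3200 W = 3.2 kW
Runtime = 15 min × 14 = 210 min = 3.5 h
Energy = 3.2 kW × 3.5 h = 11.2 kWh
Cost = 11.2 kWh × ₹5.0/kWh = ₹56.00

₹56.00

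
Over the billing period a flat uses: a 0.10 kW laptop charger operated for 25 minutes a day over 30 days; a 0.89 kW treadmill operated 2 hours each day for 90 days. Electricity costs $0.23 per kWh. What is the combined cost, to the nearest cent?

laptop charger: Runtime = 25 min × 30 = 750 min = 12.5 h
laptop charger: 0.1 kW × 12.5 h = 1.25 kWh
treadmill: Runtime = 2 h/day × 90 days = 180 h
treadmill: 0.89 kW × 180 h = 160.2 kWh
Total energy = 161.45 kWh
Cost = 161.45 × $0.23 = $37.13

$37.13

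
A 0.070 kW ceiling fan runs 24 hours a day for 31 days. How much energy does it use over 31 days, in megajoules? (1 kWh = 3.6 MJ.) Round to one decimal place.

187.5 MJ

Runtime = 24 h × 31 = 744 h
Energy = 0.07 kW × 744 h = 52.08 kWh
= 52.08 × 3.6 MJ = 187.5 MJ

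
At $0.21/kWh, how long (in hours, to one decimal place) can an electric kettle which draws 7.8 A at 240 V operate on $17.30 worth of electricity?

44.0 h

Power = 7.8 A × 240 V = 1872 W = 1.872 kW
Energy available = $17.30 ÷ $0.21/kWh = 82.381 kWh
Hours = 82.381 kWh ÷ 1.872 kW = 44.0 h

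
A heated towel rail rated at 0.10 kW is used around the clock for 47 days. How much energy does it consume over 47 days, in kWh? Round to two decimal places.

Runtime = 24 h × 47 = 1128 h
Energy = 0.1 kW × 1128 h = 112.8 kWh

112.80 kWh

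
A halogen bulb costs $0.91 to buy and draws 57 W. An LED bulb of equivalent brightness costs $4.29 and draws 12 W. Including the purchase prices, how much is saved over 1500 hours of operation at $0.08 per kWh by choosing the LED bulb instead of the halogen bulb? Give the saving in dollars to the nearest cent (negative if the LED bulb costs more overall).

$2.02

halogen bulb: $0.91 + (57/1000) kW × 1500 h × $0.08 = $0.91 + $6.84 = $7.75
LED bulb: $4.29 + (12/1000) kW × 1500 h × $0.08 = $4.29 + $1.44 = $5.73
Saving = $7.75 − $5.73 = $2.02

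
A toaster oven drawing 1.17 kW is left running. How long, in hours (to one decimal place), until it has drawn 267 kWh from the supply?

228.2 h

Hours = 267 kWh ÷ 1.17 kW = 228.2 h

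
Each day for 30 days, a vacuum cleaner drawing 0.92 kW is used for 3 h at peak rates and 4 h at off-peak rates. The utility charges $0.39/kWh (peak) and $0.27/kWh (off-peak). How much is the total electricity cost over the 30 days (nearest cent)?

Peak energy = 0.92 kW × 3 h × 30 = 82.8 kWh
Off-peak energy = 0.92 kW × 4 h × 30 = 110.4 kWh
Cost = 82.8 × $0.39 + 110.4 × $0.27 = $32.292 + $29.808 = $62.10

$62.10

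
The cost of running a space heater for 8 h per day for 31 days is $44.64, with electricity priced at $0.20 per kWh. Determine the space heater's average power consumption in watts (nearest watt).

Energy = $44.64 ÷ $0.20/kWh = 223.2 kWh
Runtime = 8 h/day × 31 days = 248 h
Power = 223.2 kWh ÷ 248 h = 0.9 kW = 900 W

900 W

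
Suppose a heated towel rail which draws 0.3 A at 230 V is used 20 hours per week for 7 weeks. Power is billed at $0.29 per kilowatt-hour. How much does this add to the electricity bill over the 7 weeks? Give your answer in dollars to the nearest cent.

$2.80

Power = 0.3 A × 230 V = 69 W = 0.069 kW
Runtime = 20 h/week × 7 weeks = 140 h
Energy = 0.069 kW × 140 h = 9.66 kWh
Cost = 9.66 kWh × $0.29/kWh = $2.80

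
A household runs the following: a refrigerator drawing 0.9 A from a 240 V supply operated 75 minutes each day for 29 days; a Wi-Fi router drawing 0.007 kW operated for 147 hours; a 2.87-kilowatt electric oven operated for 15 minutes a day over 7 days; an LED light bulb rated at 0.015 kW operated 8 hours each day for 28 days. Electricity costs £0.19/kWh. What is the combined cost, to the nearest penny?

£3.28

refrigerator: Power = 0.9 A × 240 V = 216 W = 0.216 kW
refrigerator: Runtime = 75 min × 29 = 2175 min = 36.25 h
refrigerator: 0.216 kW × 36.25 h = 7.83 kWh
Wi-Fi router: 0.007 kW × 147 h = 1.029 kWh
electric oven: Runtime = 15 min × 7 = 105 min = 1.75 h
electric oven: 2.87 kW × 1.75 h = 5.0225 kWh
LED light bulb: Runtime = 8 h/day × 28 days = 224 h
LED light bulb: 0.015 kW × 224 h = 3.36 kWh
Total energy = 17.2415 kWh
Cost = 17.2415 × £0.19 = £3.28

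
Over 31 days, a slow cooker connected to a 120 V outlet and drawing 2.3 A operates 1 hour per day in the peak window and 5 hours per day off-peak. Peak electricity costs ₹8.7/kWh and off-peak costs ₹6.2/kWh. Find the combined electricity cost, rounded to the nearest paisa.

Power = 2.3 A × 120 V = 276 W = 0.276 kW
Peak energy = 0.276 kW × 1 h × 31 = 8.556 kWh
Off-peak energy = 0.276 kW × 5 h × 31 = 42.78 kWh
Cost = 8.556 × ₹8.7 + 42.78 × ₹6.2 = ₹74.4372 + ₹265.236 = ₹339.67

₹339.67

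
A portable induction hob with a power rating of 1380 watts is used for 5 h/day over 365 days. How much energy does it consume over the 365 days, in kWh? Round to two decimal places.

2518.50 kWh

Runtime = 5 h/day × 365 days = 1825 h
Energy = 1.38 kW × 1825 h = 2518.5 kWh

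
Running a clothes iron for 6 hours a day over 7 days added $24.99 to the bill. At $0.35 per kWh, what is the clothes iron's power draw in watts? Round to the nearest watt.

Energy = $24.99 ÷ $0.35/kWh = 71.4 kWh
Runtime = 6 h/day × 7 days = 42 h
Power = 71.4 kWh ÷ 42 h = 1.7 kW = 1700 W

1700 W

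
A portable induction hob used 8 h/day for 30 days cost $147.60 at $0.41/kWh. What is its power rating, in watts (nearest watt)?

Energy = $147.60 ÷ $0.41/kWh = 360 kWh
Runtime = 8 h/day × 30 days = 240 h
Power = 360 kWh ÷ 240 h = 1.5 kW = 1500 W

1500 W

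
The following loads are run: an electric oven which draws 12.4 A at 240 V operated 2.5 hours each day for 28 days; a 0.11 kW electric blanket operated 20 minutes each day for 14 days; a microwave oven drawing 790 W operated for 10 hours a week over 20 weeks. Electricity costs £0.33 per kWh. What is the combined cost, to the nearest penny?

£121.06

electric oven: Power = 12.4 A × 240 V = 2976 W = 2.976 kW
electric oven: Runtime = 2.5 h/day × 28 days = 70 h
electric oven: 2.976 kW × 70 h = 208.32 kWh
electric blanket: Runtime = 20 min × 14 = 280 min = 4.666666… h
electric blanket: 0.11 kW × 4.666666… h = 0.513333… kWh
microwave oven: Runtime = 10 h/week × 20 weeks = 200 h
microwave oven: 0.79 kW × 200 h = 158 kWh
Total energy = 366.833333… kWh
Cost = 366.833333… × £0.33 = £121.06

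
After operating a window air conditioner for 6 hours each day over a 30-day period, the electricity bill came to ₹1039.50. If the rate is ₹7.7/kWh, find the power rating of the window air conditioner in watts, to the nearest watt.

750 W

Energy = ₹1039.50 ÷ ₹7.7/kWh = 135 kWh
Runtime = 6 h/day × 30 days = 180 h
Power = 135 kWh ÷ 180 h = 0.75 kW = 750 W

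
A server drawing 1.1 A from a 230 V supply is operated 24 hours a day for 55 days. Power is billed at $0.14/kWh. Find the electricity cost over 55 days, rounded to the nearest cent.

Power = 1.1 A × 230 V = 253 W = 0.253 kW
Runtime = 24 h × 55 = 1320 h
Energy = 0.253 kW × 1320 h = 333.96 kWh
Cost = 333.96 kWh × $0.14/kWh = $46.75

$46.75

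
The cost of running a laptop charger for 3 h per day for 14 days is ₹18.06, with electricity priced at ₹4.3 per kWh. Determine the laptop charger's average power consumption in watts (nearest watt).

100 W

Energy = ₹18.06 ÷ ₹4.3/kWh = 4.2 kWh
Runtime = 3 h/day × 14 days = 42 h
Power = 4.2 kWh ÷ 42 h = 0.1 kW = 100 W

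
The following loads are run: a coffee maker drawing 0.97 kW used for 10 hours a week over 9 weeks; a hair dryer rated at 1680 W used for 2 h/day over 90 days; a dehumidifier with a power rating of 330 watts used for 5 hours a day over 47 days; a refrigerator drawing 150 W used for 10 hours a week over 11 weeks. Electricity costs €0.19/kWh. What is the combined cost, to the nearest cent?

€91.91

coffee maker: Runtime = 10 h/week × 9 weeks = 90 h
coffee maker: 0.97 kW × 90 h = 87.3 kWh
hair dryer: Runtime = 2 h/day × 90 days = 180 h
hair dryer: 1.68 kW × 180 h = 302.4 kWh
dehumidifier: Runtime = 5 h/day × 47 days = 235 h
dehumidifier: 0.33 kW × 235 h = 77.55 kWh
refrigerator: Runtime = 10 h/week × 11 weeks = 110 h
refrigerator: 0.15 kW × 110 h = 16.5 kWh
Total energy = 483.75 kWh
Cost = 483.75 × €0.19 = €91.91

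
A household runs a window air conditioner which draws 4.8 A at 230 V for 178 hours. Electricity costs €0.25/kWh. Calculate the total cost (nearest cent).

€49.13

Power = 4.8 A × 230 V = 1104 W = 1.104 kW
Energy = 1.104 kW × 178 h = 196.512 kWh
Cost = 196.512 kWh × €0.25/kWh = €49.13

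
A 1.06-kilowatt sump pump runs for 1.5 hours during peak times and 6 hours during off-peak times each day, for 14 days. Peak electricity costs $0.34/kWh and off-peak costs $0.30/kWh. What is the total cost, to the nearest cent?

Peak energy = 1.06 kW × 1.5 h × 14 = 22.26 kWh
Off-peak energy = 1.06 kW × 6 h × 14 = 89.04 kWh
Cost = 22.26 × $0.34 + 89.04 × $0.30 = $7.5684 + $26.712 = $34.28

$34.28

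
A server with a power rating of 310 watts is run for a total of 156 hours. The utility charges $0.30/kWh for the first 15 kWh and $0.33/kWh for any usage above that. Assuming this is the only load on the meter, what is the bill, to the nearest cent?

$15.51

Energy = 0.31 kW × 156 h = 48.36 kWh
Tier 1 (0–15 kWh): 15 × $0.30 = $4.5
Above 15 kWh: 33.36 × $0.33 = $11.0088
Bill = $15.51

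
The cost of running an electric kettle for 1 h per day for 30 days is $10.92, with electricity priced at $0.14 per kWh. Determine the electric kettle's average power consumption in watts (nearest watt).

2600 W

Energy = $10.92 ÷ $0.14/kWh = 78 kWh
Runtime = 1 h/day × 30 days = 30 h
Power = 78 kWh ÷ 30 h = 2.6 kW = 2600 W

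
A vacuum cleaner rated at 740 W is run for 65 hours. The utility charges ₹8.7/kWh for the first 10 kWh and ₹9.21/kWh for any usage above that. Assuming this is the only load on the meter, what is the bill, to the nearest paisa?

Energy = 0.74 kW × 65 h = 48.1 kWh
Tier 1 (0–10 kWh): 10 × ₹8.7 = ₹87
Above 10 kWh: 38.1 × ₹9.21 = ₹350.901
Bill = ₹437.90

₹437.90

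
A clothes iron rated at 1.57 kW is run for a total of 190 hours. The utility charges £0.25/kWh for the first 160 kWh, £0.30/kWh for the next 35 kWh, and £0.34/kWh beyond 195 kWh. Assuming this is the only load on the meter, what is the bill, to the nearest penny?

Energy = 1.57 kW × 190 h = 298.3 kWh
Tier 1 (0–160 kWh): 160 × £0.25 = £40
Tier 2 (160–195 kWh): 35 × £0.30 = £10.5
Above 195 kWh: 103.3 × £0.34 = £35.122
Bill = £85.62

£85.62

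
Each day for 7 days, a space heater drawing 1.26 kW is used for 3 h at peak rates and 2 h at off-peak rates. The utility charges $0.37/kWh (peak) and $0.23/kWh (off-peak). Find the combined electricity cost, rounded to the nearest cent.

Peak energy = 1.26 kW × 3 h × 7 = 26.46 kWh
Off-peak energy = 1.26 kW × 2 h × 7 = 17.64 kWh
Cost = 26.46 × $0.37 + 17.64 × $0.23 = $9.7902 + $4.0572 = $13.85

$13.85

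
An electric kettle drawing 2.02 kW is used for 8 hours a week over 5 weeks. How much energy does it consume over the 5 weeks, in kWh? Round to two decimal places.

80.80 kWh

Runtime = 8 h/week × 5 weeks = 40 h
Energy = 2.02 kW × 40 h = 80.8 kWh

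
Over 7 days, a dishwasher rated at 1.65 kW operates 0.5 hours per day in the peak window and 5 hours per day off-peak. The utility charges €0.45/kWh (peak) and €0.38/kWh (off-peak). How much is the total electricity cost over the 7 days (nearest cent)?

Peak energy = 1.65 kW × 0.5 h × 7 = 5.775 kWh
Off-peak energy = 1.65 kW × 5 h × 7 = 57.75 kWh
Cost = 5.775 × €0.45 + 57.75 × €0.38 = €2.59875 + €21.945 = €24.54

€24.54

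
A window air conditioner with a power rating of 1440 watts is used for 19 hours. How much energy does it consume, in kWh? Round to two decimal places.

27.36 kWh

Energy = 1.44 kW × 19 h = 27.36 kWh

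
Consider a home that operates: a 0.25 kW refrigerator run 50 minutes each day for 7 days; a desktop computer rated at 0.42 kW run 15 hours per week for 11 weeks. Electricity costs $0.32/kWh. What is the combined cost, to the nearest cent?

$22.64

refrigerator: Runtime = 50 min × 7 = 350 min = 5.833333… h
refrigerator: 0.25 kW × 5.833333… h = 1.458333… kWh
desktop computer: Runtime = 15 h/week × 11 weeks = 165 h
desktop computer: 0.42 kW × 165 h = 69.3 kWh
Total energy = 70.758333… kWh
Cost = 70.758333… × $0.32 = $22.64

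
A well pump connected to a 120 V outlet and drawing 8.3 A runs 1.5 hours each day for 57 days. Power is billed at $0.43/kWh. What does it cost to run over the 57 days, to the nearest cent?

$36.62

Power = 8.3 A × 120 V = 996 W = 0.996 kW
Runtime = 1.5 h/day × 57 days = 85.5 h
Energy = 0.996 kW × 85.5 h = 85.158 kWh
Cost = 85.158 kWh × $0.43/kWh = $36.62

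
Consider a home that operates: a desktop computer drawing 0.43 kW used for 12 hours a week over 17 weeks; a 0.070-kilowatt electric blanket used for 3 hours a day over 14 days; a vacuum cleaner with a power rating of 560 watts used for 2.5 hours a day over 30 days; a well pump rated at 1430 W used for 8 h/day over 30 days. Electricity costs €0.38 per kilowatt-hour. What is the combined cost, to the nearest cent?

€180.83

desktop computer: Runtime = 12 h/week × 17 weeks = 204 h
desktop computer: 0.43 kW × 204 h = 87.72 kWh
electric blanket: Runtime = 3 h/day × 14 days = 42 h
electric blanket: 0.07 kW × 42 h = 2.94 kWh
vacuum cleaner: Runtime = 2.5 h/day × 30 days = 75 h
vacuum cleaner: 0.56 kW × 75 h = 42 kWh
well pump: Runtime = 8 h/day × 30 days = 240 h
well pump: 1.43 kW × 240 h = 343.2 kWh
Total energy = 475.86 kWh
Cost = 475.86 × €0.38 = €180.83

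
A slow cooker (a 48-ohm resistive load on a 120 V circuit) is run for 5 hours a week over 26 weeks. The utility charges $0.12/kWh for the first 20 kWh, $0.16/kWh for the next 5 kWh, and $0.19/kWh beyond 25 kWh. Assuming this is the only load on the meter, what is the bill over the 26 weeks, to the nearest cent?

Power = V²/R = 120²/48 = 300 W = 0.3 kW
Runtime = 5 h/week × 26 weeks = 130 h
Energy = 0.3 kW × 130 h = 39 kWh
Tier 1 (0–20 kWh): 20 × $0.12 = $2.4
Tier 2 (20–25 kWh): 5 × $0.16 = $0.8
Above 25 kWh: 14 × $0.19 = $2.66
Bill = $5.86

$5.86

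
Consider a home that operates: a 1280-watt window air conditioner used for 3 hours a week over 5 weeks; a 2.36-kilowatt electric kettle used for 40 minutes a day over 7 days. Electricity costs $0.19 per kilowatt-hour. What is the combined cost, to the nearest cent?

$5.74

window air conditioner: Runtime = 3 h/week × 5 weeks = 15 h
window air conditioner: 1.28 kW × 15 h = 19.2 kWh
electric kettle: Runtime = 40 min × 7 = 280 min = 4.666666… h
electric kettle: 2.36 kW × 4.666666… h = 11.013333… kWh
Total energy = 30.213333… kWh
Cost = 30.213333… × $0.19 = $5.74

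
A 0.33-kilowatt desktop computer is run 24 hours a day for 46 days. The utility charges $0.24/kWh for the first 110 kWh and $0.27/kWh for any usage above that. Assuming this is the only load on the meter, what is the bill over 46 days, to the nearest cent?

Runtime = 24 h × 46 = 1104 h
Energy = 0.33 kW × 1104 h = 364.32 kWh
Tier 1 (0–110 kWh): 110 × $0.24 = $26.4
Above 110 kWh: 254.32 × $0.27 = $68.6664
Bill = $95.07

$95.07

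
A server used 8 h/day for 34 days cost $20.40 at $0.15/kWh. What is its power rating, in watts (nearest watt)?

500 W

Energy = $20.40 ÷ $0.15/kWh = 136 kWh
Runtime = 8 h/day × 34 days = 272 h
Power = 136 kWh ÷ 272 h = 0.5 kW = 500 W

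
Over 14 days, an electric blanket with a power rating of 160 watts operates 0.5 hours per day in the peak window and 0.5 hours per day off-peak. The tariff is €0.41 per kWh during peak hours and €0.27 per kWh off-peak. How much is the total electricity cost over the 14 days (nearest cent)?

€0.76

Peak energy = 0.16 kW × 0.5 h × 14 = 1.12 kWh
Off-peak energy = 0.16 kW × 0.5 h × 14 = 1.12 kWh
Cost = 1.12 × €0.41 + 1.12 × €0.27 = €0.4592 + €0.3024 = €0.76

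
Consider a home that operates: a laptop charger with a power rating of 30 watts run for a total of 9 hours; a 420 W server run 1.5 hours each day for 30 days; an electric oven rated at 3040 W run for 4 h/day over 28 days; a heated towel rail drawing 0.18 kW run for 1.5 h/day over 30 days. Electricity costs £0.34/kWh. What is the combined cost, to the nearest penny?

laptop charger: 0.03 kW × 9 h = 0.27 kWh
server: Runtime = 1.5 h/day × 30 days = 45 h
server: 0.42 kW × 45 h = 18.9 kWh
electric oven: Runtime = 4 h/day × 28 days = 112 h
electric oven: 3.04 kW × 112 h = 340.48 kWh
heated towel rail: Runtime = 1.5 h/day × 30 days = 45 h
heated towel rail: 0.18 kW × 45 h = 8.1 kWh
Total energy = 367.75 kWh
Cost = 367.75 × £0.34 = £125.04

£125.04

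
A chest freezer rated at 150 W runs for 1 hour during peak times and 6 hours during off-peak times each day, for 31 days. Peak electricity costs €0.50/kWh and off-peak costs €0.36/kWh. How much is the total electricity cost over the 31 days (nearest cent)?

Peak energy = 0.15 kW × 1 h × 31 = 4.65 kWh
Off-peak energy = 0.15 kW × 6 h × 31 = 27.9 kWh
Cost = 4.65 × €0.50 + 27.9 × €0.36 = €2.325 + €10.044 = €12.37

€12.37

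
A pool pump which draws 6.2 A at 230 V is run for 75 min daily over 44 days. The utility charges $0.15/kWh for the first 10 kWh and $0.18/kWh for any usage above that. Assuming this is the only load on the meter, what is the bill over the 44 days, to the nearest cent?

Power = 6.2 A × 230 V = 1426 W = 1.426 kW
Runtime = 75 min × 44 = 3300 min = 55 h
Energy = 1.426 kW × 55 h = 78.43 kWh
Tier 1 (0–10 kWh): 10 × $0.15 = $1.5
Above 10 kWh: 68.43 × $0.18 = $12.3174
Bill = $13.82

$13.82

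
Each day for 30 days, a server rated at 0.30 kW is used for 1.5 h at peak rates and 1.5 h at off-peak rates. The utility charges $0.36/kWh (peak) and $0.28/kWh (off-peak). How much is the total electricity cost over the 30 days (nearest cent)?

$8.64

Peak energy = 0.3 kW × 1.5 h × 30 = 13.5 kWh
Off-peak energy = 0.3 kW × 1.5 h × 30 = 13.5 kWh
Cost = 13.5 × $0.36 + 13.5 × $0.28 = $4.86 + $3.78 = $8.64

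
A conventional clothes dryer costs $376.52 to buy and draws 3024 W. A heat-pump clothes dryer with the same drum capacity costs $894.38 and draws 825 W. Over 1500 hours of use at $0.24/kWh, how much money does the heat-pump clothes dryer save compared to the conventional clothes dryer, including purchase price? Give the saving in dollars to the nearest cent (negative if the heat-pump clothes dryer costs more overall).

conventional clothes dryer: $376.52 + (3024/1000) kW × 1500 h × $0.24 = $376.52 + $1088.64 = $1465.16
heat-pump clothes dryer: $894.38 + (825/1000) kW × 1500 h × $0.24 = $894.38 + $297 = $1191.38
Saving = $1465.16 − $1191.38 = $273.78

$273.78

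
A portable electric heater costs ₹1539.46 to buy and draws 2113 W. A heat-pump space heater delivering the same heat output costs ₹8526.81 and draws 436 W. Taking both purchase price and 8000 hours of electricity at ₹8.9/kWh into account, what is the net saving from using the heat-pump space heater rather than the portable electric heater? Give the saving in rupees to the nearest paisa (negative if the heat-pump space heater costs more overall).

₹112415.05

portable electric heater: ₹1539.46 + (2113/1000) kW × 8000 h × ₹8.9 = ₹1539.46 + ₹150445.6 = ₹151985.06
heat-pump space heater: ₹8526.81 + (436/1000) kW × 8000 h × ₹8.9 = ₹8526.81 + ₹31043.2 = ₹39570.01
Saving = ₹151985.06 − ₹39570.01 = ₹112415.05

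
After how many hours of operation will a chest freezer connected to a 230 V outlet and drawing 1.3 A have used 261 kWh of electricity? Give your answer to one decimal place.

Power = 1.3 A × 230 V = 299 W = 0.299 kW
Hours = 261 kWh ÷ 0.299 kW = 872.9 h

872.9 h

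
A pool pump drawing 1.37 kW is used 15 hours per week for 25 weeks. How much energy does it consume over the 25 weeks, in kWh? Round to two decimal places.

Runtime = 15 h/week × 25 weeks = 375 h
Energy = 1.37 kW × 375 h = 513.75 kWh

513.75 kWh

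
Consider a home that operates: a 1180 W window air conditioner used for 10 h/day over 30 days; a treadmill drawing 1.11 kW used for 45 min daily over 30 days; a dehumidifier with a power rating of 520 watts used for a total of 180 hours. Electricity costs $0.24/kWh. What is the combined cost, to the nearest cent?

window air conditioner: Runtime = 10 h/day × 30 days = 300 h
window air conditioner: 1.18 kW × 300 h = 354 kWh
treadmill: Runtime = 45 min × 30 = 1350 min = 22.5 h
treadmill: 1.11 kW × 22.5 h = 24.975 kWh
dehumidifier: 0.52 kW × 180 h = 93.6 kWh
Total energy = 472.575 kWh
Cost = 472.575 × $0.24 = $113.42

$113.42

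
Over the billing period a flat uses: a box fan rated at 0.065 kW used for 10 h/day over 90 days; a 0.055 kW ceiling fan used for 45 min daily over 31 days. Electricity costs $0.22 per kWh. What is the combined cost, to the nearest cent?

box fan: Runtime = 10 h/day × 90 days = 900 h
box fan: 0.065 kW × 900 h = 58.5 kWh
ceiling fan: Runtime = 45 min × 31 = 1395 min = 23.25 h
ceiling fan: 0.055 kW × 23.25 h = 1.27875 kWh
Total energy = 59.77875 kWh
Cost = 59.77875 × $0.22 = $13.15

$13.15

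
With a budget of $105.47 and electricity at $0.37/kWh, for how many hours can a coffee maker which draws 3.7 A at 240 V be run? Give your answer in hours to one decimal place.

321.0 h

Power = 3.7 A × 240 V = 888 W = 0.888 kW
Energy available = $105.47 ÷ $0.37/kWh = 285.0541 kWh
Hours = 285.0541 kWh ÷ 0.888 kW = 321.0 h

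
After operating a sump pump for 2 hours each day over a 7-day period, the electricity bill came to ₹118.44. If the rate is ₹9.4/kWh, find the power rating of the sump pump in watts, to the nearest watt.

900 W

Energy = ₹118.44 ÷ ₹9.4/kWh = 12.6 kWh
Runtime = 2 h/day × 7 days = 14 h
Power = 12.6 kWh ÷ 14 h = 0.9 kW = 900 W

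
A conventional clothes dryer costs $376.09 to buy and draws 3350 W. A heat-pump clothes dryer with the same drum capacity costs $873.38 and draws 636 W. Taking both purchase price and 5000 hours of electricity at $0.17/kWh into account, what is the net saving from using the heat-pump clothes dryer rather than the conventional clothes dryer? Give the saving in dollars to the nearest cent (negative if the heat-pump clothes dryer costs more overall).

conventional clothes dryer: $376.09 + (3350/1000) kW × 5000 h × $0.17 = $376.09 + $2847.5 = $3223.59
heat-pump clothes dryer: $873.38 + (636/1000) kW × 5000 h × $0.17 = $873.38 + $540.6 = $1413.98
Saving = $3223.59 − $1413.98 = $1809.61

$1809.61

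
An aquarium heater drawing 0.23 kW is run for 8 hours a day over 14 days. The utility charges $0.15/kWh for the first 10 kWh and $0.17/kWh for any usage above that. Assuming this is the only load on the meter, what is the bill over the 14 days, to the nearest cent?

$4.18

Runtime = 8 h/day × 14 days = 112 h
Energy = 0.23 kW × 112 h = 25.76 kWh
Tier 1 (0–10 kWh): 10 × $0.15 = $1.5
Above 10 kWh: 15.76 × $0.17 = $2.6792
Bill = $4.18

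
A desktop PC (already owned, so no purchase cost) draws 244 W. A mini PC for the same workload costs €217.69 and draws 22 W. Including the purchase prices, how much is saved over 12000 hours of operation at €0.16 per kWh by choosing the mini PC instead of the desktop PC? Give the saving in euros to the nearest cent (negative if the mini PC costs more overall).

€208.55

desktop PC: €0.00 + (244/1000) kW × 12000 h × €0.16 = €0.00 + €468.48 = €468.48
mini PC: €217.69 + (22/1000) kW × 12000 h × €0.16 = €217.69 + €42.24 = €259.93
Saving = €468.48 − €259.93 = €208.55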